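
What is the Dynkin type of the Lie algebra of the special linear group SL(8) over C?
A_7 (sl(8))

This is sl(8), which has dimension 8^2 - 1 = 63 and rank 8 - 1 = 7 (a Cartan subalgebra is the diagonal traceless matrices). In the classification of classical Lie algebras, the special linear algebra sl(n+1) has type A_n; here n = 7, so the Dynkin diagram is a chain of 7 nodes with single edges (A_7). Hence the type is A_7.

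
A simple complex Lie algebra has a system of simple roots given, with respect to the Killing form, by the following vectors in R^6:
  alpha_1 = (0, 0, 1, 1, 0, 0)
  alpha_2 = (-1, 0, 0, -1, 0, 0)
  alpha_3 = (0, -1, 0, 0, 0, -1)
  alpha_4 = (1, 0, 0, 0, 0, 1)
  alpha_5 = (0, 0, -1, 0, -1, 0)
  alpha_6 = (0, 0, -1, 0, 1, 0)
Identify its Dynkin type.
Compute the Cartan integers a_ij = 2(alpha_i, alpha_j)/(alpha_j, alpha_j); the resulting 6x6 Cartan matrix is
[[2, -1, 0, 0, -1, -1], [-1, 2, 0, -1, 0, 0], [0, 0, 2, -1, 0, 0], [0, -1, -1, 2, 0, 0], [-1, 0, 0, 0, 2, 0], [-1, 0, 0, 0, 0, 2]].
All simple roots have the same length, so the diagram is simply laced. The associated Dynkin diagram is a chain of 4 nodes with a fork of two nodes at one end (D_6), so the type is D_6 (the algebra so(12)).

type D_6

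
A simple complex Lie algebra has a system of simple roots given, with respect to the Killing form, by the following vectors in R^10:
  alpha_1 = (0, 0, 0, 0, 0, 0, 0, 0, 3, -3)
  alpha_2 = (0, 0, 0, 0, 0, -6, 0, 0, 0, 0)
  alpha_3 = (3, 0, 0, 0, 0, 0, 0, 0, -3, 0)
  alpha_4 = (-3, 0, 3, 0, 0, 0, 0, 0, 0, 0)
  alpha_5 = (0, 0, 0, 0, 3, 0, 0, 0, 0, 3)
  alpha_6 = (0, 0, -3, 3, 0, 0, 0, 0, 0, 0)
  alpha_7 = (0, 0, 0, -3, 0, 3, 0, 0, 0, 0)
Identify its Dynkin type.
C_7 (sp(14))

Compute the Cartan integers a_ij = 2(alpha_i, alpha_j)/(alpha_j, alpha_j); the resulting 7x7 Cartan matrix is
[[2, 0, -1, 0, -1, 0, 0], [0, 2, 0, 0, 0, 0, -2], [-1, 0, 2, -1, 0, 0, 0], [0, 0, -1, 2, 0, -1, 0], [-1, 0, 0, 0, 2, 0, 0], [0, 0, 0, -1, 0, 2, -1], [0, -1, 0, 0, 0, -1, 2]].
The roots have two lengths (squared-length ratio 2:1); the short ones are alpha_{1,3,4,5,6,7}. The associated Dynkin diagram is a chain of 7 nodes with a double edge at one end; the terminal node there is the unique long simple root (C_7), so the type is C_7 (the algebra sp(14)).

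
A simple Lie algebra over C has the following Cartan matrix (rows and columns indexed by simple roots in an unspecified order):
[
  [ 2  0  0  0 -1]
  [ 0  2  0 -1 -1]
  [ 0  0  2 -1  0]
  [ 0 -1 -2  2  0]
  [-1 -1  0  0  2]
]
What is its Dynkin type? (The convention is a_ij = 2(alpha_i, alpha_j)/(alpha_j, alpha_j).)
type B_5

The matrix has rank 5 with 2's on the diagonal. Reading the off-diagonal entries as Dynkin edges (a single edge where a_ij = a_ji = -1; a double or triple edge where a_ij * a_ji = 2 or 3), the diagram is a chain of 5 nodes with a double edge at one end; the terminal node there is the unique short simple root (B_5). One simple-root ordering that puts it in standard form is (alpha_1, alpha_5, alpha_2, alpha_4, alpha_3). So the algebra is type B_5, i.e. so(11).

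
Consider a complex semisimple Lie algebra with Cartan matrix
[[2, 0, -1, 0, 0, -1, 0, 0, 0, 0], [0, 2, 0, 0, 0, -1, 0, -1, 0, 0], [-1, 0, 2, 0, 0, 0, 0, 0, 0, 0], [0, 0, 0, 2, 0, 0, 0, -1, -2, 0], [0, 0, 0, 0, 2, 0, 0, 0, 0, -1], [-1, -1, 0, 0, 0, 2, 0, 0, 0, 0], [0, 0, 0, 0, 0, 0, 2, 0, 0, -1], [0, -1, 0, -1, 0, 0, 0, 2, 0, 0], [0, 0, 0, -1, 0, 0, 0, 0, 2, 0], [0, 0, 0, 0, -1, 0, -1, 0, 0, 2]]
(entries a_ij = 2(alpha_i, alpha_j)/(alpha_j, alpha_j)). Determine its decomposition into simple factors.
The diagram associated to this matrix has two connected components: the simple roots {alpha_5, alpha_7, alpha_10} form a chain of 3 nodes with single edges (A_3), and {alpha_1, alpha_2, alpha_3, alpha_4, alpha_6, alpha_8, alpha_9} form a chain of 7 nodes with a double edge at one end; the terminal node there is the unique short simple root (B_7). A semisimple Lie algebra decomposes uniquely as the direct sum of simple ideals, one per connected component of its Dynkin diagram, so g ≅ A_3 ⊕ B_7 (dimension 15 + 105 = 120).

type A_3 + type B_7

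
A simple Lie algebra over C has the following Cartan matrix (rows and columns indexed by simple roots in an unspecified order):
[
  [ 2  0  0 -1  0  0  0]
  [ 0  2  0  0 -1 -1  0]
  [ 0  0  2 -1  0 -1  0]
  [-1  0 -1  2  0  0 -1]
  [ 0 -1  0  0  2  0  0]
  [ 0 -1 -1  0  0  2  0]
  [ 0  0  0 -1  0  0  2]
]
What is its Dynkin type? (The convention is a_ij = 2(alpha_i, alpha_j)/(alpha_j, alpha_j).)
The matrix has rank 7 with 2's on the diagonal. Reading the off-diagonal entries as Dynkin edges (a single edge where a_ij = a_ji = -1; a double or triple edge where a_ij * a_ji = 2 or 3), the diagram is a chain of 5 nodes with a fork of two nodes at one end (D_7). One simple-root ordering that puts it in standard form is (alpha_5, alpha_2, alpha_6, alpha_3, alpha_4, alpha_7, alpha_1). So the algebra is type D_7, i.e. so(14).

type D_7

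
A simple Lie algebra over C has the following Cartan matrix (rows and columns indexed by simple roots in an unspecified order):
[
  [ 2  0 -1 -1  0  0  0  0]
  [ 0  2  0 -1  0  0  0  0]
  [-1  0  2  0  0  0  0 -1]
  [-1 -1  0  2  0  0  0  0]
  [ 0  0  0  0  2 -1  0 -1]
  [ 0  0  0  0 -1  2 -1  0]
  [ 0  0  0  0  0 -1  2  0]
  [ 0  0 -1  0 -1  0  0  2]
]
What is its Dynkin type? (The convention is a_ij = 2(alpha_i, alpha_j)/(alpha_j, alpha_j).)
A_8

The matrix has rank 8 with 2's on the diagonal. Reading the off-diagonal entries as Dynkin edges (a single edge where a_ij = a_ji = -1; a double or triple edge where a_ij * a_ji = 2 or 3), the diagram is a chain of 8 nodes with single edges (A_8). One simple-root ordering that puts it in standard form is (alpha_2, alpha_4, alpha_1, alpha_3, alpha_8, alpha_5, alpha_6, alpha_7). So the algebra is type A_8, i.e. sl(9).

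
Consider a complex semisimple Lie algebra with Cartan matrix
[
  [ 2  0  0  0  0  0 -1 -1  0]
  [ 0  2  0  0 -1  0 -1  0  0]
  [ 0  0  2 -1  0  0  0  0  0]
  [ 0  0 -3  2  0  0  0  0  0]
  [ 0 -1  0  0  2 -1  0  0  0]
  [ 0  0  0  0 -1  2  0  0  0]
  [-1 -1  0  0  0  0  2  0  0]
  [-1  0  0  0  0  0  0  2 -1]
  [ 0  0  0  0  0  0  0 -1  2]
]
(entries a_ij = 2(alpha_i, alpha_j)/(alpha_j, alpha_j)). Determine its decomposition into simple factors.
A7 ⊕ G2

The diagram associated to this matrix has two connected components: the simple roots {alpha_1, alpha_2, alpha_5, alpha_6, alpha_7, alpha_8, alpha_9} form a chain of 7 nodes with single edges (A_7), and {alpha_3, alpha_4} form two nodes joined by a triple edge (G_2). A semisimple Lie algebra decomposes uniquely as the direct sum of simple ideals, one per connected component of its Dynkin diagram, so g ≅ A_7 ⊕ G_2 (dimension 63 + 14 = 77).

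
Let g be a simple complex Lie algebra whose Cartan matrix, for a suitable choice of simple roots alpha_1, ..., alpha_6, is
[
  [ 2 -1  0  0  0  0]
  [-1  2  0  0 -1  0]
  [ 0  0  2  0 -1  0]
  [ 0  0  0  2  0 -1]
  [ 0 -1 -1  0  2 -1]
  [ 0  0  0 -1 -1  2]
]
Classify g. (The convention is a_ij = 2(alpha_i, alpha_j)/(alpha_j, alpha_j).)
The matrix has rank 6 with 2's on the diagonal. Reading the off-diagonal entries as Dynkin edges (a single edge where a_ij = a_ji = -1; a double or triple edge where a_ij * a_ji = 2 or 3), the diagram is a chain of 5 nodes with one extra node attached to the third node from one end (E_6). One simple-root ordering that puts it in standard form is (alpha_1, alpha_3, alpha_2, alpha_5, alpha_6, alpha_4). So the algebra is type E_6.

type E_6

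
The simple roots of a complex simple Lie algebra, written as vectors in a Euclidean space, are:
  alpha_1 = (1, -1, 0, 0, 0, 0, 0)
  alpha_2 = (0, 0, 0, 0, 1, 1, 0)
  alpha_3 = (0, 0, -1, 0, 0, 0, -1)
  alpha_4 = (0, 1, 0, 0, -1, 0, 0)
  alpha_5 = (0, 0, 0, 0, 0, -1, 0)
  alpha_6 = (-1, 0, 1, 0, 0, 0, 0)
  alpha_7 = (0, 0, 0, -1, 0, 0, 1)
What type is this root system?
B7

Compute the Cartan integers a_ij = 2(alpha_i, alpha_j)/(alpha_j, alpha_j); the resulting 7x7 Cartan matrix is
[[2, 0, 0, -1, 0, -1, 0], [0, 2, 0, -1, -2, 0, 0], [0, 0, 2, 0, 0, -1, -1], [-1, -1, 0, 2, 0, 0, 0], [0, -1, 0, 0, 2, 0, 0], [-1, 0, -1, 0, 0, 2, 0], [0, 0, -1, 0, 0, 0, 2]].
The roots have two lengths (squared-length ratio 2:1); the short ones are alpha_{5}. The associated Dynkin diagram is a chain of 7 nodes with a double edge at one end; the terminal node there is the unique short simple root (B_7), so the type is B_7 (the algebra so(15)).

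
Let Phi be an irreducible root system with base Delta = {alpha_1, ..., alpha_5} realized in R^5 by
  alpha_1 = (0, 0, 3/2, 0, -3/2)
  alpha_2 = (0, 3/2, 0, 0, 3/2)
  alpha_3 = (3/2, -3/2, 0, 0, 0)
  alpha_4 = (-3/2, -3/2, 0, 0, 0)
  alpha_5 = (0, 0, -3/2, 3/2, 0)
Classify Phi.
Compute the Cartan integers a_ij = 2(alpha_i, alpha_j)/(alpha_j, alpha_j); the resulting 5x5 Cartan matrix is
[[2, -1, 0, 0, -1], [-1, 2, -1, -1, 0], [0, -1, 2, 0, 0], [0, -1, 0, 2, 0], [-1, 0, 0, 0, 2]].
All simple roots have the same length, so the diagram is simply laced. The associated Dynkin diagram is a chain of 3 nodes with a fork of two nodes at one end (D_5), so the type is D_5 (the algebra so(10)).

type D_5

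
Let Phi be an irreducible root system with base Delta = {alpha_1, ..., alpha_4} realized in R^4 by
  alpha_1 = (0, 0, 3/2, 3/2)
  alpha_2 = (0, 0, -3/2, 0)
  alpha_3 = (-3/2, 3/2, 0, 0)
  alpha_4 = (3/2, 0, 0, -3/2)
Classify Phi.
Compute the Cartan integers a_ij = 2(alpha_i, alpha_j)/(alpha_j, alpha_j); the resulting 4x4 Cartan matrix is
[[2, -2, 0, -1], [-1, 2, 0, 0], [0, 0, 2, -1], [-1, 0, -1, 2]].
The roots have two lengths (squared-length ratio 2:1); the short ones are alpha_{2}. The associated Dynkin diagram is a chain of 4 nodes with a double edge at one end; the terminal node there is the unique short simple root (B_4), so the type is B_4 (the algebra so(9)).

B_4 (so(9))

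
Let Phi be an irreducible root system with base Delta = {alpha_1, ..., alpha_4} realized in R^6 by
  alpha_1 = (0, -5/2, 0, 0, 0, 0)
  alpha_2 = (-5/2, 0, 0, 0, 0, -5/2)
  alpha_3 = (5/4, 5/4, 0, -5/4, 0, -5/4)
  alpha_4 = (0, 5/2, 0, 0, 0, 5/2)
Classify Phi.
Compute the Cartan integers a_ij = 2(alpha_i, alpha_j)/(alpha_j, alpha_j); the resulting 4x4 Cartan matrix is
[[2, 0, -1, -1], [0, 2, 0, -1], [-1, 0, 2, 0], [-2, -1, 0, 2]].
The roots have two lengths (squared-length ratio 2:1); the short ones are alpha_{1,3}. The associated Dynkin diagram is a chain of 4 nodes with a double edge between the middle two (F_4), so the type is F_4.

F_4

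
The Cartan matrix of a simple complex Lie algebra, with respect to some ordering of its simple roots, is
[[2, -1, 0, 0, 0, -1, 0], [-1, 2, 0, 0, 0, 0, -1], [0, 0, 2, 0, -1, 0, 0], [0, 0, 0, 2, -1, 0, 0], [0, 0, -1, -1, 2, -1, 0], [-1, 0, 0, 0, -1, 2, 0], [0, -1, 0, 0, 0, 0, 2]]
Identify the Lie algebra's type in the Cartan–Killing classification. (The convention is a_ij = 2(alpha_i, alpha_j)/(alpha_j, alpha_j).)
The matrix has rank 7 with 2's on the diagonal. Reading the off-diagonal entries as Dynkin edges (a single edge where a_ij = a_ji = -1; a double or triple edge where a_ij * a_ji = 2 or 3), the diagram is a chain of 5 nodes with a fork of two nodes at one end (D_7). One simple-root ordering that puts it in standard form is (alpha_7, alpha_2, alpha_1, alpha_6, alpha_5, alpha_3, alpha_4). So the algebra is type D_7, i.e. so(14).

D_7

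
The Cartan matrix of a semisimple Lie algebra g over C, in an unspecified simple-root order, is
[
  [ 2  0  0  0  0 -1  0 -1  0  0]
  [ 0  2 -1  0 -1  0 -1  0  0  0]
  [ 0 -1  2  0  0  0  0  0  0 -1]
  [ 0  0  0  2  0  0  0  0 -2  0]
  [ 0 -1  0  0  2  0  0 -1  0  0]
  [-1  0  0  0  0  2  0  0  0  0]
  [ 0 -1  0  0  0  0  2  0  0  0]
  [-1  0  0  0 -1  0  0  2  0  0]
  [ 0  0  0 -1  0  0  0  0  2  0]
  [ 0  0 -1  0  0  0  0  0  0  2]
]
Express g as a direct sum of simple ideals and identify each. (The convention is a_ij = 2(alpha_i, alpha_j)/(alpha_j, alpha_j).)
The diagram associated to this matrix has two connected components: the simple roots {alpha_4, alpha_9} form a chain of 2 nodes with a double edge at one end; the terminal node there is the unique short simple root (B_2), and {alpha_1, alpha_2, alpha_3, alpha_5, alpha_6, alpha_7, alpha_8, alpha_10} form a chain of 7 nodes with one extra node attached to the third node from one end (E_8). A semisimple Lie algebra decomposes uniquely as the direct sum of simple ideals, one per connected component of its Dynkin diagram, so g ≅ B_2 ⊕ E_8 (dimension 10 + 248 = 258).

B_2 ⊕ E_8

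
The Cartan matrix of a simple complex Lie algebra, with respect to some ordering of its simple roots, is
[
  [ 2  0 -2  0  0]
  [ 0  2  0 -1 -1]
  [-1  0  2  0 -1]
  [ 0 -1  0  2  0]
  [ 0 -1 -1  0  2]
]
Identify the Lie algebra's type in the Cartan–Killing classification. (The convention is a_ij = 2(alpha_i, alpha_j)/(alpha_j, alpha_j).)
The matrix has rank 5 with 2's on the diagonal. Reading the off-diagonal entries as Dynkin edges (a single edge where a_ij = a_ji = -1; a double or triple edge where a_ij * a_ji = 2 or 3), the diagram is a chain of 5 nodes with a double edge at one end; the terminal node there is the unique long simple root (C_5). One simple-root ordering that puts it in standard form is (alpha_4, alpha_2, alpha_5, alpha_3, alpha_1). So the algebra is type C_5, i.e. sp(10).

C5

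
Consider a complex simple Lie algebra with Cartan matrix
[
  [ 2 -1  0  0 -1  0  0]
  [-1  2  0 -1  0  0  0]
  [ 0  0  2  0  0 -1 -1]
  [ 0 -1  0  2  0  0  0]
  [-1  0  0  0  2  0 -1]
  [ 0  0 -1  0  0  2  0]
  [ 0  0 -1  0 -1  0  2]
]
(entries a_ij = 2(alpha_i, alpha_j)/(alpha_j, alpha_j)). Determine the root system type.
A7

The matrix has rank 7 with 2's on the diagonal. Reading the off-diagonal entries as Dynkin edges (a single edge where a_ij = a_ji = -1; a double or triple edge where a_ij * a_ji = 2 or 3), the diagram is a chain of 7 nodes with single edges (A_7). One simple-root ordering that puts it in standard form is (alpha_4, alpha_2, alpha_1, alpha_5, alpha_7, alpha_3, alpha_6). So the algebra is type A_7, i.e. sl(8).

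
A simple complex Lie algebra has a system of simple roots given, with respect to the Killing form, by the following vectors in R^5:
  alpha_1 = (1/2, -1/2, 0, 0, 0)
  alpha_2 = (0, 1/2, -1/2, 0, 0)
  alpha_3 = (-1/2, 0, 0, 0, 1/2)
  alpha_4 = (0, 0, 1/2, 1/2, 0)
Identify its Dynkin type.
Compute the Cartan integers a_ij = 2(alpha_i, alpha_j)/(alpha_j, alpha_j); the resulting 4x4 Cartan matrix is
[[2, -1, -1, 0], [-1, 2, 0, -1], [-1, 0, 2, 0], [0, -1, 0, 2]].
All simple roots have the same length, so the diagram is simply laced. The associated Dynkin diagram is a chain of 4 nodes with single edges (A_4), so the type is A_4 (the algebra sl(5)).

A_4 (sl(5))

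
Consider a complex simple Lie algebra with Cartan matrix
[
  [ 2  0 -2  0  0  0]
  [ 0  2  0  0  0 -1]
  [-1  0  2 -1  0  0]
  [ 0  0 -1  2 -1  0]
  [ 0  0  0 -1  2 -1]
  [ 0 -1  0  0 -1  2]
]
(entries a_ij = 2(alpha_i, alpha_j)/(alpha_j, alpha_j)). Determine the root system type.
C_6 (sp(12))

The matrix has rank 6 with 2's on the diagonal. Reading the off-diagonal entries as Dynkin edges (a single edge where a_ij = a_ji = -1; a double or triple edge where a_ij * a_ji = 2 or 3), the diagram is a chain of 6 nodes with a double edge at one end; the terminal node there is the unique long simple root (C_6). One simple-root ordering that puts it in standard form is (alpha_2, alpha_6, alpha_5, alpha_4, alpha_3, alpha_1). So the algebra is type C_6, i.e. sp(12).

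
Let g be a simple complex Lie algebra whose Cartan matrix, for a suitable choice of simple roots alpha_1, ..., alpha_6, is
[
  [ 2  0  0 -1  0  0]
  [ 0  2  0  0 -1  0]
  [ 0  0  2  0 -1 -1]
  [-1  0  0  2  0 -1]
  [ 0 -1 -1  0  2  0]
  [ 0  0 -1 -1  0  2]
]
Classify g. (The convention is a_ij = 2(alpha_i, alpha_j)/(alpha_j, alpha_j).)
The matrix has rank 6 with 2's on the diagonal. Reading the off-diagonal entries as Dynkin edges (a single edge where a_ij = a_ji = -1; a double or triple edge where a_ij * a_ji = 2 or 3), the diagram is a chain of 6 nodes with single edges (A_6). One simple-root ordering that puts it in standard form is (alpha_2, alpha_5, alpha_3, alpha_6, alpha_4, alpha_1). So the algebra is type A_6, i.e. sl(7).

A_6 (sl(7))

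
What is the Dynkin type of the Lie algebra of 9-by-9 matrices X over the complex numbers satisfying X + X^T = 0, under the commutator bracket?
B_4

This is so(9) with 9 odd, which has dimension 9(9-1)/2 = 36 and rank (9-1)/2 = 4. In the classification of classical Lie algebras, the orthogonal algebra so(2n+1) in an odd number of variables has type B_n; here n = 4, so the Dynkin diagram is a chain of 4 nodes with a double edge at one end; the terminal node there is the unique short simple root (B_4). Hence the type is B_4.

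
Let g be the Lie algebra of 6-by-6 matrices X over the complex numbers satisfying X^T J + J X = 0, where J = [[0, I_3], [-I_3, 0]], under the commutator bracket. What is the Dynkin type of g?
This is sp(6), which has dimension 6(6+1)/2 = 21 and rank 6/2 = 3. In the classification of classical Lie algebras, the symplectic algebra sp(2n) has type C_n; here n = 3, so the Dynkin diagram is a chain of 3 nodes with a double edge at one end; the terminal node there is the unique long simple root (C_3). Hence the type is C_3.

C3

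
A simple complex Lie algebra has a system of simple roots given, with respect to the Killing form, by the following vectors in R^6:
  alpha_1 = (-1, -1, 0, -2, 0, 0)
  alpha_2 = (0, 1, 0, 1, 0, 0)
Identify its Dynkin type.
Compute the Cartan integers a_ij = 2(alpha_i, alpha_j)/(alpha_j, alpha_j); the resulting 2x2 Cartan matrix is
[[2, -3], [-1, 2]].
The roots have two lengths (squared-length ratio 3:1); the short ones are alpha_{2}. The associated Dynkin diagram is two nodes joined by a triple edge (G_2), so the type is G_2.

G2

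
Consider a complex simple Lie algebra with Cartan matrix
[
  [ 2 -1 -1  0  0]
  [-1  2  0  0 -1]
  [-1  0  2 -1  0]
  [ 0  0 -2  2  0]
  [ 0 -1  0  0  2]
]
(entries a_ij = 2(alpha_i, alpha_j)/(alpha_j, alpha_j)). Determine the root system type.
C_5 (sp(10))

The matrix has rank 5 with 2's on the diagonal. Reading the off-diagonal entries as Dynkin edges (a single edge where a_ij = a_ji = -1; a double or triple edge where a_ij * a_ji = 2 or 3), the diagram is a chain of 5 nodes with a double edge at one end; the terminal node there is the unique long simple root (C_5). One simple-root ordering that puts it in standard form is (alpha_5, alpha_2, alpha_1, alpha_3, alpha_4). So the algebra is type C_5, i.e. sp(10).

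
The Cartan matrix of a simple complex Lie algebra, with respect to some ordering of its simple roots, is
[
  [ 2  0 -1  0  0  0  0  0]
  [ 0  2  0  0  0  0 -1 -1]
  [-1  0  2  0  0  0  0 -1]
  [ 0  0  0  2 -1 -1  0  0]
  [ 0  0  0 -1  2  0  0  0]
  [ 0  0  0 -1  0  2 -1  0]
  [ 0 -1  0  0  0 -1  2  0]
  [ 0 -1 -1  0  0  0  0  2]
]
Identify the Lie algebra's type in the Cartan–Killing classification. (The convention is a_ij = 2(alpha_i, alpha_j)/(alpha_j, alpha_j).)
The matrix has rank 8 with 2's on the diagonal. Reading the off-diagonal entries as Dynkin edges (a single edge where a_ij = a_ji = -1; a double or triple edge where a_ij * a_ji = 2 or 3), the diagram is a chain of 8 nodes with single edges (A_8). One simple-root ordering that puts it in standard form is (alpha_5, alpha_4, alpha_6, alpha_7, alpha_2, alpha_8, alpha_3, alpha_1). So the algebra is type A_8, i.e. sl(9).

type A_8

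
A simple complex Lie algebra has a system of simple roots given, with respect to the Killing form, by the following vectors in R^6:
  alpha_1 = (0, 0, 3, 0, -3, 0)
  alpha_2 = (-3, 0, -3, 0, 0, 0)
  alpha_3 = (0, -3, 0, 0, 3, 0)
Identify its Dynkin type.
A3

Compute the Cartan integers a_ij = 2(alpha_i, alpha_j)/(alpha_j, alpha_j); the resulting 3x3 Cartan matrix is
[[2, -1, -1], [-1, 2, 0], [-1, 0, 2]].
All simple roots have the same length, so the diagram is simply laced. The associated Dynkin diagram is a chain of 3 nodes with single edges (A_3), so the type is A_3 (the algebra sl(4)).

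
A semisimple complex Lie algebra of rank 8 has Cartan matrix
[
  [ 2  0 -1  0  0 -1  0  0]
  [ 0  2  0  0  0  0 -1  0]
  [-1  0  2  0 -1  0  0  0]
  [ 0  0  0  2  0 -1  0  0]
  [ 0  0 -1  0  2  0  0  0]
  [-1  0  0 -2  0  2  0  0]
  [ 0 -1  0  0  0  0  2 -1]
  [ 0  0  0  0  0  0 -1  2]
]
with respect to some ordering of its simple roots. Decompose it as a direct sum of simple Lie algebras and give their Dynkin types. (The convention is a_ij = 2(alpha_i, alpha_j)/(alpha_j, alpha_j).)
A_3 (sl(4)) ⊕ B_5 (so(11))

The diagram associated to this matrix has two connected components: the simple roots {alpha_2, alpha_7, alpha_8} form a chain of 3 nodes with single edges (A_3), and {alpha_1, alpha_3, alpha_4, alpha_5, alpha_6} form a chain of 5 nodes with a double edge at one end; the terminal node there is the unique short simple root (B_5). A semisimple Lie algebra decomposes uniquely as the direct sum of simple ideals, one per connected component of its Dynkin diagram, so g ≅ A_3 ⊕ B_5 (dimension 15 + 55 = 70).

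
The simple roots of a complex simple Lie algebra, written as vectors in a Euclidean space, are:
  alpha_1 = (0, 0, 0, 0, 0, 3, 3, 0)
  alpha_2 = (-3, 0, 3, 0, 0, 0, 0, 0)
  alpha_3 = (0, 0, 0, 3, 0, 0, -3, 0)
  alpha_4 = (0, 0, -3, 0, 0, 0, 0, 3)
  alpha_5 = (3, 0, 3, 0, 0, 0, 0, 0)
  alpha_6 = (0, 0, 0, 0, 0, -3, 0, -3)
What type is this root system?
Compute the Cartan integers a_ij = 2(alpha_i, alpha_j)/(alpha_j, alpha_j); the resulting 6x6 Cartan matrix is
[[2, 0, -1, 0, 0, -1], [0, 2, 0, -1, 0, 0], [-1, 0, 2, 0, 0, 0], [0, -1, 0, 2, -1, -1], [0, 0, 0, -1, 2, 0], [-1, 0, 0, -1, 0, 2]].
All simple roots have the same length, so the diagram is simply laced. The associated Dynkin diagram is a chain of 4 nodes with a fork of two nodes at one end (D_6), so the type is D_6 (the algebra so(12)).

D_6 (so(12))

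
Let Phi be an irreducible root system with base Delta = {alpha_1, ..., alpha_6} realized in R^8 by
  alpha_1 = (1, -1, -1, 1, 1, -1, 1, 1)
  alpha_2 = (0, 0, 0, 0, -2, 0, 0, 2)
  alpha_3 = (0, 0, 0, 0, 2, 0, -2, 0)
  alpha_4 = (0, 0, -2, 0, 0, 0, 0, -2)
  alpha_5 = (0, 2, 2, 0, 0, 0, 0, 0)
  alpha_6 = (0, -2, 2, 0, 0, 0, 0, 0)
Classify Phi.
Compute the Cartan integers a_ij = 2(alpha_i, alpha_j)/(alpha_j, alpha_j); the resulting 6x6 Cartan matrix is
[[2, 0, 0, 0, -1, 0], [0, 2, -1, -1, 0, 0], [0, -1, 2, 0, 0, 0], [0, -1, 0, 2, -1, -1], [-1, 0, 0, -1, 2, 0], [0, 0, 0, -1, 0, 2]].
All simple roots have the same length, so the diagram is simply laced. The associated Dynkin diagram is a chain of 5 nodes with one extra node attached to the third node from one end (E_6), so the type is E_6.

E6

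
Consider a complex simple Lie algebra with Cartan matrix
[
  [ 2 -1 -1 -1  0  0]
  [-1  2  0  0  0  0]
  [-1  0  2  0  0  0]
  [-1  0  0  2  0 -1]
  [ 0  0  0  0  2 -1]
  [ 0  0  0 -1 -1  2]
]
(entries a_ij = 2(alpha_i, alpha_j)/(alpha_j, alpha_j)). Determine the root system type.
The matrix has rank 6 with 2's on the diagonal. Reading the off-diagonal entries as Dynkin edges (a single edge where a_ij = a_ji = -1; a double or triple edge where a_ij * a_ji = 2 or 3), the diagram is a chain of 4 nodes with a fork of two nodes at one end (D_6). One simple-root ordering that puts it in standard form is (alpha_5, alpha_6, alpha_4, alpha_1, alpha_3, alpha_2). So the algebra is type D_6, i.e. so(12).

D6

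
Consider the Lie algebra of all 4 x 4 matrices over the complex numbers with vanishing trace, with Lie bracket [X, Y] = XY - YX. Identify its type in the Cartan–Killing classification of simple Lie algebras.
A3

This is sl(4), which has dimension 4^2 - 1 = 15 and rank 4 - 1 = 3 (a Cartan subalgebra is the diagonal traceless matrices). In the classification of classical Lie algebras, the special linear algebra sl(n+1) has type A_n; here n = 3, so the Dynkin diagram is a chain of 3 nodes with single edges (A_3). Hence the type is A_3.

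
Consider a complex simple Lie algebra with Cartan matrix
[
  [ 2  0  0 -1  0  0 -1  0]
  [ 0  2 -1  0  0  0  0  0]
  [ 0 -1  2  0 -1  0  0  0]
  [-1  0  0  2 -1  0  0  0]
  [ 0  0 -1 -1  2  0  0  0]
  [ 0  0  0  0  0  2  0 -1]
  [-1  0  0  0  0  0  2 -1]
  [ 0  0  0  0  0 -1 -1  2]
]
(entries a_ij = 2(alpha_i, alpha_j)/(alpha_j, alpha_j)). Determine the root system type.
The matrix has rank 8 with 2's on the diagonal. Reading the off-diagonal entries as Dynkin edges (a single edge where a_ij = a_ji = -1; a double or triple edge where a_ij * a_ji = 2 or 3), the diagram is a chain of 8 nodes with single edges (A_8). One simple-root ordering that puts it in standard form is (alpha_6, alpha_8, alpha_7, alpha_1, alpha_4, alpha_5, alpha_3, alpha_2). So the algebra is type A_8, i.e. sl(9).

A8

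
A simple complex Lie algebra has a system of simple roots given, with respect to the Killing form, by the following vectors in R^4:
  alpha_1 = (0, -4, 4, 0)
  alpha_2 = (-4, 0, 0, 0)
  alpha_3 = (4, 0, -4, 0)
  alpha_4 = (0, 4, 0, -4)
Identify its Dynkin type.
B_4 (so(9))

Compute the Cartan integers a_ij = 2(alpha_i, alpha_j)/(alpha_j, alpha_j); the resulting 4x4 Cartan matrix is
[[2, 0, -1, -1], [0, 2, -1, 0], [-1, -2, 2, 0], [-1, 0, 0, 2]].
The roots have two lengths (squared-length ratio 2:1); the short ones are alpha_{2}. The associated Dynkin diagram is a chain of 4 nodes with a double edge at one end; the terminal node there is the unique short simple root (B_4), so the type is B_4 (the algebra so(9)).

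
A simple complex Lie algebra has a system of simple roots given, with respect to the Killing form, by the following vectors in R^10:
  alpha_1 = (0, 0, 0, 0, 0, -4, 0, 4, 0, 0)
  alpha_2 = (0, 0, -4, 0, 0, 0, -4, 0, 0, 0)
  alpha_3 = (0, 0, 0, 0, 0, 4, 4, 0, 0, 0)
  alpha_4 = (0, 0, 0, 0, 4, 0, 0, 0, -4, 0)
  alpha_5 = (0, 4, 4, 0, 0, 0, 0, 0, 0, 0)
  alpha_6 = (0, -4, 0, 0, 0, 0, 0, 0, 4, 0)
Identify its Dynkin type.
Compute the Cartan integers a_ij = 2(alpha_i, alpha_j)/(alpha_j, alpha_j); the resulting 6x6 Cartan matrix is
[[2, 0, -1, 0, 0, 0], [0, 2, -1, 0, -1, 0], [-1, -1, 2, 0, 0, 0], [0, 0, 0, 2, 0, -1], [0, -1, 0, 0, 2, -1], [0, 0, 0, -1, -1, 2]].
All simple roots have the same length, so the diagram is simply laced. The associated Dynkin diagram is a chain of 6 nodes with single edges (A_6), so the type is A_6 (the algebra sl(7)).

A_6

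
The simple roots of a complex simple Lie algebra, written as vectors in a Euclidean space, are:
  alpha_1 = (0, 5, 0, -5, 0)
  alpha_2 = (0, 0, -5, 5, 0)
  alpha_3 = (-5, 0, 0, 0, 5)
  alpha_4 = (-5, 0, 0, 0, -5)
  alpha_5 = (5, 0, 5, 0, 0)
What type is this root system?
D_5 (so(10))

Compute the Cartan integers a_ij = 2(alpha_i, alpha_j)/(alpha_j, alpha_j); the resulting 5x5 Cartan matrix is
[[2, -1, 0, 0, 0], [-1, 2, 0, 0, -1], [0, 0, 2, 0, -1], [0, 0, 0, 2, -1], [0, -1, -1, -1, 2]].
All simple roots have the same length, so the diagram is simply laced. The associated Dynkin diagram is a chain of 3 nodes with a fork of two nodes at one end (D_5), so the type is D_5 (the algebra so(10)).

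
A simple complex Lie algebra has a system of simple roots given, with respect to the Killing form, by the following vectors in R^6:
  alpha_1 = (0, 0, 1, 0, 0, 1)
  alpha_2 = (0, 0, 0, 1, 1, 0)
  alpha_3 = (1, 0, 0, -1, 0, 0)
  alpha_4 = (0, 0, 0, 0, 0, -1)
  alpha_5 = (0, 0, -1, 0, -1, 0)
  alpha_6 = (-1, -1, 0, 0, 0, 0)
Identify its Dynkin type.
Compute the Cartan integers a_ij = 2(alpha_i, alpha_j)/(alpha_j, alpha_j); the resulting 6x6 Cartan matrix is
[[2, 0, 0, -2, -1, 0], [0, 2, -1, 0, -1, 0], [0, -1, 2, 0, 0, -1], [-1, 0, 0, 2, 0, 0], [-1, -1, 0, 0, 2, 0], [0, 0, -1, 0, 0, 2]].
The roots have two lengths (squared-length ratio 2:1); the short ones are alpha_{4}. The associated Dynkin diagram is a chain of 6 nodes with a double edge at one end; the terminal node there is the unique short simple root (B_6), so the type is B_6 (the algebra so(13)).

B6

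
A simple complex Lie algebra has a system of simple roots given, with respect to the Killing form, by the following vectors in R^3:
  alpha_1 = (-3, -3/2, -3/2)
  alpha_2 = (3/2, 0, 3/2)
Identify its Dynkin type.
Compute the Cartan integers a_ij = 2(alpha_i, alpha_j)/(alpha_j, alpha_j); the resulting 2x2 Cartan matrix is
[[2, -3], [-1, 2]].
The roots have two lengths (squared-length ratio 3:1); the short ones are alpha_{2}. The associated Dynkin diagram is two nodes joined by a triple edge (G_2), so the type is G_2.

G2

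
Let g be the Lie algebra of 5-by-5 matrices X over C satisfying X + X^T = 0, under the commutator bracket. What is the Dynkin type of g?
type B_2

This is so(5) with 5 odd, which has dimension 5(5-1)/2 = 10 and rank (5-1)/2 = 2. In the classification of classical Lie algebras, the orthogonal algebra so(2n+1) in an odd number of variables has type B_n; here n = 2, so the Dynkin diagram is a chain of 2 nodes with a double edge at one end; the terminal node there is the unique short simple root (B_2). Hence the type is B_2.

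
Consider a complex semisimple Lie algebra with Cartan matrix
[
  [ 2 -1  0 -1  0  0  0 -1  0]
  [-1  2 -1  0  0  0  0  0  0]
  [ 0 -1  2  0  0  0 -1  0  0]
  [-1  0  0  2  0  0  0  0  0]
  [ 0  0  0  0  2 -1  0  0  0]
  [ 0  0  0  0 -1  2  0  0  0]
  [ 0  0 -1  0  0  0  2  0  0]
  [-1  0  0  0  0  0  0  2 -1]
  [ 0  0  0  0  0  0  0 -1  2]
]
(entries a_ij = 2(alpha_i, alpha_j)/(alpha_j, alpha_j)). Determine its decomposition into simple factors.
The diagram associated to this matrix has two connected components: the simple roots {alpha_5, alpha_6} form a chain of 2 nodes with single edges (A_2), and {alpha_1, alpha_2, alpha_3, alpha_4, alpha_7, alpha_8, alpha_9} form a chain of 6 nodes with one extra node attached to the third node from one end (E_7). A semisimple Lie algebra decomposes uniquely as the direct sum of simple ideals, one per connected component of its Dynkin diagram, so g ≅ A_2 ⊕ E_7 (dimension 8 + 133 = 141).

type A_2 + type E_7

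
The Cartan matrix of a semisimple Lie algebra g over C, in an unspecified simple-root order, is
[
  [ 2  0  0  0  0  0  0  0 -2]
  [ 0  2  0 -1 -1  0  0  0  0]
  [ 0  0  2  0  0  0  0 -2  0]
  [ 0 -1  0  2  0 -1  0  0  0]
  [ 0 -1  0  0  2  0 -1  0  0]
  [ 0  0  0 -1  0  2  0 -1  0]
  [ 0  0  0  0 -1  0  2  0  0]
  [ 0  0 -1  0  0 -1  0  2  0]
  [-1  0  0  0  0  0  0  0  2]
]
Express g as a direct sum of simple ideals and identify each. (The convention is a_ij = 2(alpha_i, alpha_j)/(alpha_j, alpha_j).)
type B_2 + type C_7

The diagram associated to this matrix has two connected components: the simple roots {alpha_1, alpha_9} form a chain of 2 nodes with a double edge at one end; the terminal node there is the unique short simple root (B_2), and {alpha_2, alpha_3, alpha_4, alpha_5, alpha_6, alpha_7, alpha_8} form a chain of 7 nodes with a double edge at one end; the terminal node there is the unique long simple root (C_7). A semisimple Lie algebra decomposes uniquely as the direct sum of simple ideals, one per connected component of its Dynkin diagram, so g ≅ B_2 ⊕ C_7 (dimension 10 + 105 = 115).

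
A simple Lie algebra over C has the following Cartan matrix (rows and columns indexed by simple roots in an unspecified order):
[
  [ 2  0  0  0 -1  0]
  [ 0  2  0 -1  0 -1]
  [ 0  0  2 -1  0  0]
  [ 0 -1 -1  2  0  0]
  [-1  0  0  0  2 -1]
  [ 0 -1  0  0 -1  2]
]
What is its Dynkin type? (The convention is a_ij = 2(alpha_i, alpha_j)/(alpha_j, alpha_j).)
type A_6

The matrix has rank 6 with 2's on the diagonal. Reading the off-diagonal entries as Dynkin edges (a single edge where a_ij = a_ji = -1; a double or triple edge where a_ij * a_ji = 2 or 3), the diagram is a chain of 6 nodes with single edges (A_6). One simple-root ordering that puts it in standard form is (alpha_1, alpha_5, alpha_6, alpha_2, alpha_4, alpha_3). So the algebra is type A_6, i.e. sl(7).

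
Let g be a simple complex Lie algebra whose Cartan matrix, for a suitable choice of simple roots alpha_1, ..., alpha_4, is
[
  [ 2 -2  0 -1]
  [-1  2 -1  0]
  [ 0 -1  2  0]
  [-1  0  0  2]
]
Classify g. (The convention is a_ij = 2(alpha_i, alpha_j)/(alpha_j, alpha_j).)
type F_4

The matrix has rank 4 with 2's on the diagonal. Reading the off-diagonal entries as Dynkin edges (a single edge where a_ij = a_ji = -1; a double or triple edge where a_ij * a_ji = 2 or 3), the diagram is a chain of 4 nodes with a double edge between the middle two (F_4). One simple-root ordering that puts it in standard form is (alpha_4, alpha_1, alpha_2, alpha_3). So the algebra is type F_4.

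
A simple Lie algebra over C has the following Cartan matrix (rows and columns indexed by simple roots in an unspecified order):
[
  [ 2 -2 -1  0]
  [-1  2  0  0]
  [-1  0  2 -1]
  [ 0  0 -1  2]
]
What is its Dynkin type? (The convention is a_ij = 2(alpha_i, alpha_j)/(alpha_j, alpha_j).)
type B_4

The matrix has rank 4 with 2's on the diagonal. Reading the off-diagonal entries as Dynkin edges (a single edge where a_ij = a_ji = -1; a double or triple edge where a_ij * a_ji = 2 or 3), the diagram is a chain of 4 nodes with a double edge at one end; the terminal node there is the unique short simple root (B_4). One simple-root ordering that puts it in standard form is (alpha_4, alpha_3, alpha_1, alpha_2). So the algebra is type B_4, i.e. so(9).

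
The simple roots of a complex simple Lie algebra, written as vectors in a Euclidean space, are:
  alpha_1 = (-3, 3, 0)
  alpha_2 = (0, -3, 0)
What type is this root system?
Compute the Cartan integers a_ij = 2(alpha_i, alpha_j)/(alpha_j, alpha_j); the resulting 2x2 Cartan matrix is
[[2, -2], [-1, 2]].
The roots have two lengths (squared-length ratio 2:1); the short ones are alpha_{2}. The associated Dynkin diagram is a chain of 2 nodes with a double edge at one end; the terminal node there is the unique short simple root (B_2), so the type is B_2 (the algebra so(5)).

B_2 (so(5))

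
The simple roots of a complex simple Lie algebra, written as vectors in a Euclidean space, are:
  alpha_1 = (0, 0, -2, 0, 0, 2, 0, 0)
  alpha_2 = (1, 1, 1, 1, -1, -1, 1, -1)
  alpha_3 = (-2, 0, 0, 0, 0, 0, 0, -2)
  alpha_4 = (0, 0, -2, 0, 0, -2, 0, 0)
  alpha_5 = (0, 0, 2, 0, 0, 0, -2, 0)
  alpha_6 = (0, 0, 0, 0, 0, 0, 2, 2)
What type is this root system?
Compute the Cartan integers a_ij = 2(alpha_i, alpha_j)/(alpha_j, alpha_j); the resulting 6x6 Cartan matrix is
[[2, -1, 0, 0, -1, 0], [-1, 2, 0, 0, 0, 0], [0, 0, 2, 0, 0, -1], [0, 0, 0, 2, -1, 0], [-1, 0, 0, -1, 2, -1], [0, 0, -1, 0, -1, 2]].
All simple roots have the same length, so the diagram is simply laced. The associated Dynkin diagram is a chain of 5 nodes with one extra node attached to the third node from one end (E_6), so the type is E_6.

E_6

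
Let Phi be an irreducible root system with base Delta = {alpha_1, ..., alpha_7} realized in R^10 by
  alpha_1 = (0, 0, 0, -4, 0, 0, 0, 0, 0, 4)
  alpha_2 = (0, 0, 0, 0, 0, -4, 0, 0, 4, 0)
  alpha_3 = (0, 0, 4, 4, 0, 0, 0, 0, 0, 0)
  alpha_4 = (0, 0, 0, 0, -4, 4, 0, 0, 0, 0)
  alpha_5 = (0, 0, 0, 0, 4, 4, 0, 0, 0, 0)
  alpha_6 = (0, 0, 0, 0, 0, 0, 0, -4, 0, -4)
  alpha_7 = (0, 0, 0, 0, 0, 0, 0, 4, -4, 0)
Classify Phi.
D7

Compute the Cartan integers a_ij = 2(alpha_i, alpha_j)/(alpha_j, alpha_j); the resulting 7x7 Cartan matrix is
[[2, 0, -1, 0, 0, -1, 0], [0, 2, 0, -1, -1, 0, -1], [-1, 0, 2, 0, 0, 0, 0], [0, -1, 0, 2, 0, 0, 0], [0, -1, 0, 0, 2, 0, 0], [-1, 0, 0, 0, 0, 2, -1], [0, -1, 0, 0, 0, -1, 2]].
All simple roots have the same length, so the diagram is simply laced. The associated Dynkin diagram is a chain of 5 nodes with a fork of two nodes at one end (D_7), so the type is D_7 (the algebra so(14)).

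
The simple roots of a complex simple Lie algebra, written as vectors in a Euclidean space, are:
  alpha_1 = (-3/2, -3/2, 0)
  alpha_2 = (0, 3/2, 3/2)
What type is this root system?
type A_2

Compute the Cartan integers a_ij = 2(alpha_i, alpha_j)/(alpha_j, alpha_j); the resulting 2x2 Cartan matrix is
[[2, -1], [-1, 2]].
All simple roots have the same length, so the diagram is simply laced. The associated Dynkin diagram is a chain of 2 nodes with single edges (A_2), so the type is A_2 (the algebra sl(3)).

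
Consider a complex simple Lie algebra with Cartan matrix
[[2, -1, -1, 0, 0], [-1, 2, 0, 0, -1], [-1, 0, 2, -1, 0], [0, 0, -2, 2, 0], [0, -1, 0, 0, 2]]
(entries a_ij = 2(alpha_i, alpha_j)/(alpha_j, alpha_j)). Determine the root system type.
type C_5

The matrix has rank 5 with 2's on the diagonal. Reading the off-diagonal entries as Dynkin edges (a single edge where a_ij = a_ji = -1; a double or triple edge where a_ij * a_ji = 2 or 3), the diagram is a chain of 5 nodes with a double edge at one end; the terminal node there is the unique long simple root (C_5). One simple-root ordering that puts it in standard form is (alpha_5, alpha_2, alpha_1, alpha_3, alpha_4). So the algebra is type C_5, i.e. sp(10).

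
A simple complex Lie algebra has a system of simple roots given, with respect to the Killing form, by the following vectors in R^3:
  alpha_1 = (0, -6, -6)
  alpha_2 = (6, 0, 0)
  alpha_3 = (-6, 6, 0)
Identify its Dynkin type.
Compute the Cartan integers a_ij = 2(alpha_i, alpha_j)/(alpha_j, alpha_j); the resulting 3x3 Cartan matrix is
[[2, 0, -1], [0, 2, -1], [-1, -2, 2]].
The roots have two lengths (squared-length ratio 2:1); the short ones are alpha_{2}. The associated Dynkin diagram is a chain of 3 nodes with a double edge at one end; the terminal node there is the unique short simple root (B_3), so the type is B_3 (the algebra so(7)).

B3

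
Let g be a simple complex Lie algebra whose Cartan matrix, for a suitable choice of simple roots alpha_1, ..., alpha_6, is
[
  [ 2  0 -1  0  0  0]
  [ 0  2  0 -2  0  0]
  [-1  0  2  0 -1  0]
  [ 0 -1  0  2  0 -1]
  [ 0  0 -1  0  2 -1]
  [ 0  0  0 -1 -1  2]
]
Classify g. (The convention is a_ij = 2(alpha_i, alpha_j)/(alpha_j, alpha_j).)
The matrix has rank 6 with 2's on the diagonal. Reading the off-diagonal entries as Dynkin edges (a single edge where a_ij = a_ji = -1; a double or triple edge where a_ij * a_ji = 2 or 3), the diagram is a chain of 6 nodes with a double edge at one end; the terminal node there is the unique long simple root (C_6). One simple-root ordering that puts it in standard form is (alpha_1, alpha_3, alpha_5, alpha_6, alpha_4, alpha_2). So the algebra is type C_6, i.e. sp(12).

type C_6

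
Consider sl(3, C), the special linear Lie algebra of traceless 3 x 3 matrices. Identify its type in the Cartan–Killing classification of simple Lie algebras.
This is sl(3), which has dimension 3^2 - 1 = 8 and rank 3 - 1 = 2 (a Cartan subalgebra is the diagonal traceless matrices). In the classification of classical Lie algebras, the special linear algebra sl(n+1) has type A_n; here n = 2, so the Dynkin diagram is a chain of 2 nodes with single edges (A_2). Hence the type is A_2.

A_2 (sl(3))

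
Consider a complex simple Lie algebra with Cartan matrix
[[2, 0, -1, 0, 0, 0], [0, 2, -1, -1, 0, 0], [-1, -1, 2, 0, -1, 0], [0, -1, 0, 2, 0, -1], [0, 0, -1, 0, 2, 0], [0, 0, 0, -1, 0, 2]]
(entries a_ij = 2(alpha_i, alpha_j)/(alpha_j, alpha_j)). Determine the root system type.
D_6 (so(12))

The matrix has rank 6 with 2's on the diagonal. Reading the off-diagonal entries as Dynkin edges (a single edge where a_ij = a_ji = -1; a double or triple edge where a_ij * a_ji = 2 or 3), the diagram is a chain of 4 nodes with a fork of two nodes at one end (D_6). One simple-root ordering that puts it in standard form is (alpha_6, alpha_4, alpha_2, alpha_3, alpha_5, alpha_1). So the algebra is type D_6, i.e. so(12).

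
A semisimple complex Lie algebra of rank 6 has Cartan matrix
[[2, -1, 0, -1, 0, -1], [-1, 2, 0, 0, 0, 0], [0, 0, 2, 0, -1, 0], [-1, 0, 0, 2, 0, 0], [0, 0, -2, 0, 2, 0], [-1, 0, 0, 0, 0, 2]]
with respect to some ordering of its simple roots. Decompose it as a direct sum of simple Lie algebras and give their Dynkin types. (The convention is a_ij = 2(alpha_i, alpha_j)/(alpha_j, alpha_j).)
type B_2 + type D_4

The diagram associated to this matrix has two connected components: the simple roots {alpha_3, alpha_5} form a chain of 2 nodes with a double edge at one end; the terminal node there is the unique short simple root (B_2), and {alpha_1, alpha_2, alpha_4, alpha_6} form a chain of 2 nodes with a fork of two nodes at one end (D_4). A semisimple Lie algebra decomposes uniquely as the direct sum of simple ideals, one per connected component of its Dynkin diagram, so g ≅ B_2 ⊕ D_4 (dimension 10 + 28 = 38).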